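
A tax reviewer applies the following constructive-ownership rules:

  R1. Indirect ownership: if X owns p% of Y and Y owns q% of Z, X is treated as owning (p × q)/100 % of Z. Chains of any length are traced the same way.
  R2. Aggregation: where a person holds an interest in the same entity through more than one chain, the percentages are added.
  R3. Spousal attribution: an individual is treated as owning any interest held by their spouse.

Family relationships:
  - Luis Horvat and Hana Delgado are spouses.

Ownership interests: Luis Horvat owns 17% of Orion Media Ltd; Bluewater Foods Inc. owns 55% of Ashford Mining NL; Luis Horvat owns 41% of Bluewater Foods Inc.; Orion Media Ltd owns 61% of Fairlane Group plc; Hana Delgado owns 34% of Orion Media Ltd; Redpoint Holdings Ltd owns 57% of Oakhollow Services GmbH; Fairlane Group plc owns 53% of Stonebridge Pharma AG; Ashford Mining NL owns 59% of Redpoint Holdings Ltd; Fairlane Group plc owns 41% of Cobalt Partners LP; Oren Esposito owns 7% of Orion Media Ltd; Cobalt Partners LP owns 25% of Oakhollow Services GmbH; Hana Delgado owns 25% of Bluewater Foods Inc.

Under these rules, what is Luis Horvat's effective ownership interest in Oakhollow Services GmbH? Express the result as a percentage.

15.396465%

By spousal attribution (R3), Luis Horvat is treated as also owning Hana Delgado's interest in Bluewater Foods Inc, giving 41% + 25% = 66%.
By spousal attribution (R3), Luis Horvat is treated as also owning Hana Delgado's interest in Orion Media Ltd, giving 17% + 34% = 51%.
Chain via Bluewater Foods Inc. → Ashford Mining NL → Redpoint Holdings Ltd (R1): 66% × 55% × 59% × 57% = 12.20769% of Oakhollow Services GmbH.
Chain via Orion Media Ltd → Fairlane Group plc → Cobalt Partners LP (R1): 51% × 61% × 41% × 25% = 3.188775% of Oakhollow Services GmbH.
Aggregating (R2): 12.20769% + 3.188775% = 15.396465%.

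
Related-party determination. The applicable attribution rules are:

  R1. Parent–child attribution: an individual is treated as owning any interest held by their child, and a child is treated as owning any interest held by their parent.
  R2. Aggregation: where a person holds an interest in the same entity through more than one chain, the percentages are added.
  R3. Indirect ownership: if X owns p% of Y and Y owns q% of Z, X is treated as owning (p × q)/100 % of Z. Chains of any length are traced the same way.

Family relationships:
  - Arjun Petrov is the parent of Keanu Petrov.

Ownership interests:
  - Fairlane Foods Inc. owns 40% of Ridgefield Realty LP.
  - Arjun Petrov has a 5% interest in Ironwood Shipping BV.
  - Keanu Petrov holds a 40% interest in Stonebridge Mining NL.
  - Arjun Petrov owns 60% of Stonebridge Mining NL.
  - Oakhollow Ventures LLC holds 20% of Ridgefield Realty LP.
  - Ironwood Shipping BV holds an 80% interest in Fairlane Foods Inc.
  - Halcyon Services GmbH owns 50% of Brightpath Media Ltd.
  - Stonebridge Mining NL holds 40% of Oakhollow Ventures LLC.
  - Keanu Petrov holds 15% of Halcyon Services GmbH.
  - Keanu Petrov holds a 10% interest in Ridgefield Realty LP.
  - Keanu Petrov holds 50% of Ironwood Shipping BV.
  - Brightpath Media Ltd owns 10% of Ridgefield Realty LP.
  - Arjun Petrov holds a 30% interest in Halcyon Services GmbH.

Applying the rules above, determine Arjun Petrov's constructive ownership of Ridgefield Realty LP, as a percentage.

By parent–child attribution (R1), Arjun Petrov is treated as also owning Keanu Petrov's interest in Halcyon Services GmbH, giving 30% + 15% = 45%.
By parent–child attribution (R1), Arjun Petrov is treated as also owning Keanu Petrov's interest in Stonebridge Mining NL, giving 60% + 40% = 100%.
By parent–child attribution (R1), Arjun Petrov is treated as also owning Keanu Petrov's interest in Ironwood Shipping BV, giving 5% + 50% = 55%.
By parent–child attribution (R1), Arjun Petrov is treated as owning Keanu Petrov's 10% interest in Ridgefield Realty LP.
Chain via Halcyon Services GmbH → Brightpath Media Ltd (R3): 45% × 50% × 10% = 2.25% of Ridgefield Realty LP.
Chain via Stonebridge Mining NL → Oakhollow Ventures LLC (R3): 100% × 40% × 20% = 8% of Ridgefield Realty LP.
Chain via Ironwood Shipping BV → Fairlane Foods Inc. (R3): 55% × 80% × 40% = 17.6% of Ridgefield Realty LP.
Direct interest in Ridgefield Realty LP: 10%.
Aggregating (R2): 2.25% + 8% + 17.6% + 10% = 37.85%.

37.85%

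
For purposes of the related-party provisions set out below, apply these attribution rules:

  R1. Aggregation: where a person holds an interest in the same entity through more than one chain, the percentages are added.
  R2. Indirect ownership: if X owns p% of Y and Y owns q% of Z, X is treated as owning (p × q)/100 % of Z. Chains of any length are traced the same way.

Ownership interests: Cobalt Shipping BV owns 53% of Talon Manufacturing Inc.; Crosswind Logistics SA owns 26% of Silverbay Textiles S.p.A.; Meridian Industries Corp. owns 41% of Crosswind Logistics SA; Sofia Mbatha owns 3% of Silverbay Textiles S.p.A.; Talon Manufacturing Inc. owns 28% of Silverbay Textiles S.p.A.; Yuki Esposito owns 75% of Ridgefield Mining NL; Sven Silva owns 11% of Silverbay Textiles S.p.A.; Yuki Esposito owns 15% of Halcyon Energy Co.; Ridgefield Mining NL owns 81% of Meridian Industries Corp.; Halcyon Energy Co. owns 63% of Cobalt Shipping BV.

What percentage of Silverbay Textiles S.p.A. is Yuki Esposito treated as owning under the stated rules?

Chain via Ridgefield Mining NL → Meridian Industries Corp. → Crosswind Logistics SA (R2): 75% × 81% × 41% × 26% = 6.47595% of Silverbay Textiles S.p.A.
Chain via Halcyon Energy Co. → Cobalt Shipping BV → Talon Manufacturing Inc. (R2): 15% × 63% × 53% × 28% = 1.40238% of Silverbay Textiles S.p.A.
Aggregating (R1): 6.47595% + 1.40238% = 7.87833%.

7.87833%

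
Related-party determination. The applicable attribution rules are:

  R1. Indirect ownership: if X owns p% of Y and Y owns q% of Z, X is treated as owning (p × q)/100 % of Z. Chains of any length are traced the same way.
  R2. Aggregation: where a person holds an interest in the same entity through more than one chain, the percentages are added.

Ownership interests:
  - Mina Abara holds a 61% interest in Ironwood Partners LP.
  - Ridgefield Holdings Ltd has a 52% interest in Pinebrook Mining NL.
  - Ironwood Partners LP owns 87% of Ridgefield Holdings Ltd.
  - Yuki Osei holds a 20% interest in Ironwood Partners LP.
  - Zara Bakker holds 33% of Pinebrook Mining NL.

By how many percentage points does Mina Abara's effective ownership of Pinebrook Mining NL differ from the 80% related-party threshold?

Chain via Ironwood Partners LP → Ridgefield Holdings Ltd (R1): 61% × 87% × 52% = 27.5964% of Pinebrook Mining NL.
27.5964% falls short of the 80% threshold by 52.4036 percentage points.

52.4036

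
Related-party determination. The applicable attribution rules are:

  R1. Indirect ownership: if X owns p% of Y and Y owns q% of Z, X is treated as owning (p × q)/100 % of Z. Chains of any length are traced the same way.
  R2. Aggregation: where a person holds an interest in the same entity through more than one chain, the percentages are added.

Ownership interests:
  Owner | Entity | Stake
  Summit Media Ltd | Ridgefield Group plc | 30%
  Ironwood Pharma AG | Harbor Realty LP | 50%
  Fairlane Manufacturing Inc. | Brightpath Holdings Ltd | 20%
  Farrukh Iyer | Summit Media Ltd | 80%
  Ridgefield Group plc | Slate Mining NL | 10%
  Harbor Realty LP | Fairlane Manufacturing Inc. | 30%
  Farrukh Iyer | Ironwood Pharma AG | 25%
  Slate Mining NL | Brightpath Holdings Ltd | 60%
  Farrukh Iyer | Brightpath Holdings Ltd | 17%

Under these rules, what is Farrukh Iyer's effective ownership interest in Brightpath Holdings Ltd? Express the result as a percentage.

Chain via Ironwood Pharma AG → Harbor Realty LP → Fairlane Manufacturing Inc. (R1): 25% × 50% × 30% × 20% = 0.75% of Brightpath Holdings Ltd.
Chain via Summit Media Ltd → Ridgefield Group plc → Slate Mining NL (R1): 80% × 30% × 10% × 60% = 1.44% of Brightpath Holdings Ltd.
Direct interest in Brightpath Holdings Ltd: 17%.
Aggregating (R2): 0.75% + 1.44% + 17% = 19.19%.

19.19%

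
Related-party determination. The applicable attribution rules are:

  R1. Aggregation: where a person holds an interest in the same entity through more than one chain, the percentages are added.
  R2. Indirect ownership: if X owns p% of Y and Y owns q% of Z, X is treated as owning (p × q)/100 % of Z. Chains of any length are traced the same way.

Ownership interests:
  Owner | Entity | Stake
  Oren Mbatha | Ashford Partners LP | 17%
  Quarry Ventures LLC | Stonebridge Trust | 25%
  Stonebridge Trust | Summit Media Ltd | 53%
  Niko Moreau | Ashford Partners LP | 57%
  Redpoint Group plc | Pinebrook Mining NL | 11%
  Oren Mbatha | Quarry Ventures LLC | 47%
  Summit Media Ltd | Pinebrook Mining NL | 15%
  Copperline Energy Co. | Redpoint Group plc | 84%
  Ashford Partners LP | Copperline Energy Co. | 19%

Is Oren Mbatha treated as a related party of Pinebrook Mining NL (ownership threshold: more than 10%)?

No

Chain via Ashford Partners LP → Copperline Energy Co. → Redpoint Group plc (R2): 17% × 19% × 84% × 11% = 0.298452% of Pinebrook Mining NL.
Chain via Quarry Ventures LLC → Stonebridge Trust → Summit Media Ltd (R2): 47% × 25% × 53% × 15% = 0.934125% of Pinebrook Mining NL.
Aggregating (R1): 0.298452% + 0.934125% = 1.232577%.
1.232577% does not exceed the 10% threshold, so Oren is not a related party to Pinebrook Mining NL.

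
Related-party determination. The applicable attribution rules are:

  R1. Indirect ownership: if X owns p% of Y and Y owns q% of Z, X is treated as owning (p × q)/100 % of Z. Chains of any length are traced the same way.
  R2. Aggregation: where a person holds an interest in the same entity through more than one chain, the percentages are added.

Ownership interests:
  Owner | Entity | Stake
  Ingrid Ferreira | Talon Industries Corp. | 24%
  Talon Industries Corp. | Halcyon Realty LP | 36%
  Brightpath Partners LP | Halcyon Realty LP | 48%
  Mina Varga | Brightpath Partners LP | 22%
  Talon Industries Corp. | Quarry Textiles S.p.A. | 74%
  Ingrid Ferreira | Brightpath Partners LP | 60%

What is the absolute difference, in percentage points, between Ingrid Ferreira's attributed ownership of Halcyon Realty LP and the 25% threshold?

12.44

Chain via Talon Industries Corp. (R1): 24% × 36% = 8.64% of Halcyon Realty LP.
Chain via Brightpath Partners LP (R1): 60% × 48% = 28.8% of Halcyon Realty LP.
Aggregating (R2): 8.64% + 28.8% = 37.44%.
37.44% exceeds the 25% threshold by 12.44 percentage points.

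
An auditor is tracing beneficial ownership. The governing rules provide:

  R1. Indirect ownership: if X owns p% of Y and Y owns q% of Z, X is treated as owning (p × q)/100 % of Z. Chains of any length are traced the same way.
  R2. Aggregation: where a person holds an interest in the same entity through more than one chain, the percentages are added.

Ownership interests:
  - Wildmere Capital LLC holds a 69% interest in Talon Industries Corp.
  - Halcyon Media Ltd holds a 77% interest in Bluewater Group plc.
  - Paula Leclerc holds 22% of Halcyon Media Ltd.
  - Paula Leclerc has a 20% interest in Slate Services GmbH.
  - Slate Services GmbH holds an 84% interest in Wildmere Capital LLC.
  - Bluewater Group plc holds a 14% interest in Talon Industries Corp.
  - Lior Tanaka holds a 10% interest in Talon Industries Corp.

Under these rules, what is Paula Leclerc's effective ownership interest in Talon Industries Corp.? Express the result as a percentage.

Chain via Halcyon Media Ltd → Bluewater Group plc (R1): 22% × 77% × 14% = 2.3716% of Talon Industries Corp.
Chain via Slate Services GmbH → Wildmere Capital LLC (R1): 20% × 84% × 69% = 11.592% of Talon Industries Corp.
Aggregating (R2): 2.3716% + 11.592% = 13.9636%.

13.9636%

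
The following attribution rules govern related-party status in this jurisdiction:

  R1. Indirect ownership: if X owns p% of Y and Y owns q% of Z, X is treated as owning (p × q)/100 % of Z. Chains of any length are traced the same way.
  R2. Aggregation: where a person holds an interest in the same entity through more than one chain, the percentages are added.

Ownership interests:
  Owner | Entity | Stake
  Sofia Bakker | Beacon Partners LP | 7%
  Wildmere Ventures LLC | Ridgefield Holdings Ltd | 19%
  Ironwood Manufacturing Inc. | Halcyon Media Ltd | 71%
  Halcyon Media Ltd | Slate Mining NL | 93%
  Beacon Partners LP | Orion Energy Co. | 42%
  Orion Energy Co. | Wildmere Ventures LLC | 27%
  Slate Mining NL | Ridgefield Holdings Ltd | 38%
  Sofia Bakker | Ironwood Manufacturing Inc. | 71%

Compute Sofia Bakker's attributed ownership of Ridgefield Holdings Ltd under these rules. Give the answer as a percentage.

Chain via Ironwood Manufacturing Inc. → Halcyon Media Ltd → Slate Mining NL (R1): 71% × 71% × 93% × 38% = 17.814894% of Ridgefield Holdings Ltd.
Chain via Beacon Partners LP → Orion Energy Co. → Wildmere Ventures LLC (R1): 7% × 42% × 27% × 19% = 0.150822% of Ridgefield Holdings Ltd.
Aggregating (R2): 17.814894% + 0.150822% = 17.965716%.

17.965716%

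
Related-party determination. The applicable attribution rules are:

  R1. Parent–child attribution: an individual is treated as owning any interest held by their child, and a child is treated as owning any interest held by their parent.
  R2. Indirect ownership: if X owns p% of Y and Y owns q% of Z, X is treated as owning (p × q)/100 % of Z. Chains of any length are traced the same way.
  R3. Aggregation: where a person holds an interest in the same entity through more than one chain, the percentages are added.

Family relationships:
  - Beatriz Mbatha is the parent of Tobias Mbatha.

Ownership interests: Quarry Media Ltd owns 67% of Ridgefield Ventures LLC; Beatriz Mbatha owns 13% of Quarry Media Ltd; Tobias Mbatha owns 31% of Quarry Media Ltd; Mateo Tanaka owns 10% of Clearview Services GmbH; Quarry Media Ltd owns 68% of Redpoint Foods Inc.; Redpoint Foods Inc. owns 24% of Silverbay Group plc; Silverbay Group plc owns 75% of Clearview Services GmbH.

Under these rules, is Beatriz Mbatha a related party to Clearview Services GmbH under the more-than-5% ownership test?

By parent–child attribution (R1), Beatriz Mbatha is treated as also owning Tobias Mbatha's interest in Quarry Media Ltd, giving 13% + 31% = 44%.
Chain via Quarry Media Ltd → Redpoint Foods Inc. → Silverbay Group plc (R2): 44% × 68% × 24% × 75% = 5.3856% of Clearview Services GmbH.
5.3856% exceeds the 5% threshold, so Beatriz is a related party to Clearview Services GmbH.

Yes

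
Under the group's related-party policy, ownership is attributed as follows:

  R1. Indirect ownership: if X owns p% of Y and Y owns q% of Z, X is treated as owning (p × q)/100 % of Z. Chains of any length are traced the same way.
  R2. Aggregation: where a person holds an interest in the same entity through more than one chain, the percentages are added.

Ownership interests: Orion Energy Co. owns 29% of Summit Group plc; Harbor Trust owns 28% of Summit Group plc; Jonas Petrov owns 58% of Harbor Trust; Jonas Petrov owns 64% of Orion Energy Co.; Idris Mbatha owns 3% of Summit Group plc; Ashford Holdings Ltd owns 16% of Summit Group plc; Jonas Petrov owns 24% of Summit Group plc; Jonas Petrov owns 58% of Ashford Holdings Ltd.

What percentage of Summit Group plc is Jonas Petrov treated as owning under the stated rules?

Chain via Harbor Trust (R1): 58% × 28% = 16.24% of Summit Group plc.
Chain via Orion Energy Co. (R1): 64% × 29% = 18.56% of Summit Group plc.
Chain via Ashford Holdings Ltd (R1): 58% × 16% = 9.28% of Summit Group plc.
Direct interest in Summit Group plc: 24%.
Aggregating (R2): 16.24% + 18.56% + 9.28% + 24% = 68.08%.

68.08%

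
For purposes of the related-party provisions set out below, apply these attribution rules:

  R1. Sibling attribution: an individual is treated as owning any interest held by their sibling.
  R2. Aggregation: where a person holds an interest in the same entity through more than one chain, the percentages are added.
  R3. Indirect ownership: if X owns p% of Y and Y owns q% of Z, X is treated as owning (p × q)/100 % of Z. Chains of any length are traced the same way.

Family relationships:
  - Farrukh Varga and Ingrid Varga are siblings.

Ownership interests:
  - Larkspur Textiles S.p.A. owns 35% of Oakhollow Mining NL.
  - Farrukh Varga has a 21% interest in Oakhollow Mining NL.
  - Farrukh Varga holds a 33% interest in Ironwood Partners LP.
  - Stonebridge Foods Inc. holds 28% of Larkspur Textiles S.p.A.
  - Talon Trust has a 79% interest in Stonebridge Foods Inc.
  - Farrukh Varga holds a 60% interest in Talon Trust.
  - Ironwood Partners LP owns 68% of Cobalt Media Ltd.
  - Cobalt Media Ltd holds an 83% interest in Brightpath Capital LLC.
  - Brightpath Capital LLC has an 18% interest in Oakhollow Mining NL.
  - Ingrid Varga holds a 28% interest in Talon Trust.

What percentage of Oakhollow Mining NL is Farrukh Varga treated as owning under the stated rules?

By sibling attribution (R1), Farrukh Varga is treated as also owning Ingrid Varga's interest in Talon Trust, giving 60% + 28% = 88%.
Chain via Talon Trust → Stonebridge Foods Inc. → Larkspur Textiles S.p.A. (R3): 88% × 79% × 28% × 35% = 6.81296% of Oakhollow Mining NL.
Chain via Ironwood Partners LP → Cobalt Media Ltd → Brightpath Capital LLC (R3): 33% × 68% × 83% × 18% = 3.352536% of Oakhollow Mining NL.
Direct interest in Oakhollow Mining NL: 21%.
Aggregating (R2): 6.81296% + 3.352536% + 21% = 31.165496%.

31.165496%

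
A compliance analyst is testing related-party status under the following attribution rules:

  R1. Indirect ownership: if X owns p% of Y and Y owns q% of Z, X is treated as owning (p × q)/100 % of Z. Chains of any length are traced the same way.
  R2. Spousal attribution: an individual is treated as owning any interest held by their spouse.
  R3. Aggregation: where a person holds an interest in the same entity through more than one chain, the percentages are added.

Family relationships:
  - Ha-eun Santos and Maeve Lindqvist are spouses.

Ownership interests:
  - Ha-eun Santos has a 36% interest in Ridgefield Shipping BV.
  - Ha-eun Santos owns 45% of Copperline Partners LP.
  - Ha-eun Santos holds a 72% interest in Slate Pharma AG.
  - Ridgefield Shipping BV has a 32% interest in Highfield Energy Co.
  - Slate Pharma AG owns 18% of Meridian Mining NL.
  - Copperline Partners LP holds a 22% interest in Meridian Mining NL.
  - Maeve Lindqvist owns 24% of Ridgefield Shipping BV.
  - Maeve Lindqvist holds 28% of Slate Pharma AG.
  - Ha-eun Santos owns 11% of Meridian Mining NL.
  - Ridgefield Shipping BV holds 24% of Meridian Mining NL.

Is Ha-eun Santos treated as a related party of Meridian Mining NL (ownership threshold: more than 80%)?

By spousal attribution (R2), Ha-eun Santos is treated as also owning Maeve Lindqvist's interest in Slate Pharma AG, giving 72% + 28% = 100%.
By spousal attribution (R2), Ha-eun Santos is treated as also owning Maeve Lindqvist's interest in Ridgefield Shipping BV, giving 36% + 24% = 60%.
Chain via Slate Pharma AG (R1): 100% × 18% = 18% of Meridian Mining NL.
Chain via Ridgefield Shipping BV (R1): 60% × 24% = 14.4% of Meridian Mining NL.
Chain via Copperline Partners LP (R1): 45% × 22% = 9.9% of Meridian Mining NL.
Direct interest in Meridian Mining NL: 11%.
Aggregating (R3): 18% + 14.4% + 9.9% + 11% = 53.3%.
53.3% does not exceed the 80% threshold, so Ha-eun is not a related party to Meridian Mining NL.

No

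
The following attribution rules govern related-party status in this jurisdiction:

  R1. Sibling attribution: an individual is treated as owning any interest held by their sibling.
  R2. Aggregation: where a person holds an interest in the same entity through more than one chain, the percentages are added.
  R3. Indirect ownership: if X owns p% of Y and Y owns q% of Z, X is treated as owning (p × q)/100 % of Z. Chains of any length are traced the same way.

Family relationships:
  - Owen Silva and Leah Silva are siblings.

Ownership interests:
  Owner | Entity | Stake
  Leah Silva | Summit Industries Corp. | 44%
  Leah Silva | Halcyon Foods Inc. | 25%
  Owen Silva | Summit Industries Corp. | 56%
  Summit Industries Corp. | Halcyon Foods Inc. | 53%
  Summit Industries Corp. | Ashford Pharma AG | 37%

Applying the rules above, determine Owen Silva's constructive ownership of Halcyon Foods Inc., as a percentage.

By sibling attribution (R1), Owen Silva is treated as also owning Leah Silva's interest in Summit Industries Corp, giving 56% + 44% = 100%.
By sibling attribution (R1), Owen Silva is treated as owning Leah Silva's 25% interest in Halcyon Foods Inc.
Chain via Summit Industries Corp. (R3): 100% × 53% = 53% of Halcyon Foods Inc.
Direct interest in Halcyon Foods Inc: 25%.
Aggregating (R2): 53% + 25% = 78%.

78%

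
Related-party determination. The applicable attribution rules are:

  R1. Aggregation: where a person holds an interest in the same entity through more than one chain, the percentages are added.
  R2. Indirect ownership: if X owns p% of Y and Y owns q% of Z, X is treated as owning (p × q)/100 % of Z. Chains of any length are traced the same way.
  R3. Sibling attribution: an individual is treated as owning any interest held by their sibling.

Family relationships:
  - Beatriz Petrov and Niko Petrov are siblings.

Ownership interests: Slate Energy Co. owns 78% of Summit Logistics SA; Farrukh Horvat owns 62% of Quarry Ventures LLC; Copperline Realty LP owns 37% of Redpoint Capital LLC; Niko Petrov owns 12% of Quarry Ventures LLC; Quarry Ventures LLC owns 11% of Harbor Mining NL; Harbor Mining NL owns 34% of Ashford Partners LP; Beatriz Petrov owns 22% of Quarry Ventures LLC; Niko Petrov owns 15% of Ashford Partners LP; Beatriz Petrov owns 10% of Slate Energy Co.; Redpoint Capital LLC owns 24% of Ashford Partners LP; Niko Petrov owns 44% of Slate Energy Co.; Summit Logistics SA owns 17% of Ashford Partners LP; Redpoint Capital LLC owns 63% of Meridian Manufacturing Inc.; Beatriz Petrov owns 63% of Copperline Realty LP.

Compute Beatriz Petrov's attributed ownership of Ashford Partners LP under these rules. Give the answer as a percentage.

29.0264%

By sibling attribution (R3), Beatriz Petrov is treated as also owning Niko Petrov's interest in Slate Energy Co, giving 10% + 44% = 54%.
By sibling attribution (R3), Beatriz Petrov is treated as also owning Niko Petrov's interest in Quarry Ventures LLC, giving 22% + 12% = 34%.
By sibling attribution (R3), Beatriz Petrov is treated as owning Niko Petrov's 15% interest in Ashford Partners LP.
Chain via Slate Energy Co. → Summit Logistics SA (R2): 54% × 78% × 17% = 7.1604% of Ashford Partners LP.
Chain via Quarry Ventures LLC → Harbor Mining NL (R2): 34% × 11% × 34% = 1.2716% of Ashford Partners LP.
Chain via Copperline Realty LP → Redpoint Capital LLC (R2): 63% × 37% × 24% = 5.5944% of Ashford Partners LP.
Direct interest in Ashford Partners LP: 15%.
Aggregating (R1): 7.1604% + 1.2716% + 5.5944% + 15% = 29.0264%.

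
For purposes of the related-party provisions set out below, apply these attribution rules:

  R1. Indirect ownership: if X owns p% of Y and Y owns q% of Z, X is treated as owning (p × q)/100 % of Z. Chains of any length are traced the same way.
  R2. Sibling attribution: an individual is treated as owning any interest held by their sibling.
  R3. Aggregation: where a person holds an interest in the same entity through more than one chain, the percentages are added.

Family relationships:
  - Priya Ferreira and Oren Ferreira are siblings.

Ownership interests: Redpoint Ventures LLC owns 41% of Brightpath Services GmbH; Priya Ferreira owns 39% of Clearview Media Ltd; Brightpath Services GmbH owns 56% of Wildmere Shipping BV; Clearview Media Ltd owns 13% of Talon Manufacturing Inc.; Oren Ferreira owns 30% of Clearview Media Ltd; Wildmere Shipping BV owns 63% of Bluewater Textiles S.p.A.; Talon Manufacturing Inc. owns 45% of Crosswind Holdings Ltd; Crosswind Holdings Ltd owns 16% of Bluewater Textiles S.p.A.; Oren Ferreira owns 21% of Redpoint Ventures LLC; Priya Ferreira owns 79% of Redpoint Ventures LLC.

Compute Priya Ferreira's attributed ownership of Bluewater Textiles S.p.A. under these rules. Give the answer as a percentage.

15.11064%

By sibling attribution (R2), Priya Ferreira is treated as also owning Oren Ferreira's interest in Clearview Media Ltd, giving 39% + 30% = 69%.
By sibling attribution (R2), Priya Ferreira is treated as also owning Oren Ferreira's interest in Redpoint Ventures LLC, giving 79% + 21% = 100%.
Chain via Clearview Media Ltd → Talon Manufacturing Inc. → Crosswind Holdings Ltd (R1): 69% × 13% × 45% × 16% = 0.64584% of Bluewater Textiles S.p.A.
Chain via Redpoint Ventures LLC → Brightpath Services GmbH → Wildmere Shipping BV (R1): 100% × 41% × 56% × 63% = 14.4648% of Bluewater Textiles S.p.A.
Aggregating (R3): 0.64584% + 14.4648% = 15.11064%.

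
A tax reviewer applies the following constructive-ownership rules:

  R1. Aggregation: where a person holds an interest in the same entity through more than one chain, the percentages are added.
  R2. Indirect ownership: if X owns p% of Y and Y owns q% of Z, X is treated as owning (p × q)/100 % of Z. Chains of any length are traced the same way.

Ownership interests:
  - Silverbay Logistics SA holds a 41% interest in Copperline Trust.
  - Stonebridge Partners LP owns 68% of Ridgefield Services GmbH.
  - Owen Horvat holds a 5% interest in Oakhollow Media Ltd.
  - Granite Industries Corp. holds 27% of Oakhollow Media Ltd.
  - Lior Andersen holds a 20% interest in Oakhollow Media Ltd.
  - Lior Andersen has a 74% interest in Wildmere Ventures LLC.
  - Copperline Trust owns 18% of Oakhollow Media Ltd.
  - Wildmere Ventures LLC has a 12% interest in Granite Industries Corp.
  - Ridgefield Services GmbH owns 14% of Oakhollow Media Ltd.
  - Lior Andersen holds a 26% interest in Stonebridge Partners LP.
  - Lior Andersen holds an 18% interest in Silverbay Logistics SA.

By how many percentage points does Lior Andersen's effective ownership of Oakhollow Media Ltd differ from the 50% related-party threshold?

23.7988

Chain via Wildmere Ventures LLC → Granite Industries Corp. (R2): 74% × 12% × 27% = 2.3976% of Oakhollow Media Ltd.
Chain via Silverbay Logistics SA → Copperline Trust (R2): 18% × 41% × 18% = 1.3284% of Oakhollow Media Ltd.
Chain via Stonebridge Partners LP → Ridgefield Services GmbH (R2): 26% × 68% × 14% = 2.4752% of Oakhollow Media Ltd.
Direct interest in Oakhollow Media Ltd: 20%.
Aggregating (R1): 2.3976% + 1.3284% + 2.4752% + 20% = 26.2012%.
26.2012% falls short of the 50% threshold by 23.7988 percentage points.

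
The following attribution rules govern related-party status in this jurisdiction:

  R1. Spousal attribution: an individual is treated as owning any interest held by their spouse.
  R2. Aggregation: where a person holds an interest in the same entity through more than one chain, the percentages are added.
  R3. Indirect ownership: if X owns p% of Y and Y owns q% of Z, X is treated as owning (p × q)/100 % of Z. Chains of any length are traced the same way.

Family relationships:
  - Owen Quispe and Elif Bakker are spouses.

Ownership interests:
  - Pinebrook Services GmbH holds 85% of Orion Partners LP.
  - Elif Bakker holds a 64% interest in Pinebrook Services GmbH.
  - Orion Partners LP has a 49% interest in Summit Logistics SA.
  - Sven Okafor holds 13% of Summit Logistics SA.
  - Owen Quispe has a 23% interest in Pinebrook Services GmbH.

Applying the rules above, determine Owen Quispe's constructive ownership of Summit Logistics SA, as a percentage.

By spousal attribution (R1), Owen Quispe is treated as also owning Elif Bakker's interest in Pinebrook Services GmbH, giving 23% + 64% = 87%.
Chain via Pinebrook Services GmbH → Orion Partners LP (R3): 87% × 85% × 49% = 36.2355% of Summit Logistics SA.

36.2355%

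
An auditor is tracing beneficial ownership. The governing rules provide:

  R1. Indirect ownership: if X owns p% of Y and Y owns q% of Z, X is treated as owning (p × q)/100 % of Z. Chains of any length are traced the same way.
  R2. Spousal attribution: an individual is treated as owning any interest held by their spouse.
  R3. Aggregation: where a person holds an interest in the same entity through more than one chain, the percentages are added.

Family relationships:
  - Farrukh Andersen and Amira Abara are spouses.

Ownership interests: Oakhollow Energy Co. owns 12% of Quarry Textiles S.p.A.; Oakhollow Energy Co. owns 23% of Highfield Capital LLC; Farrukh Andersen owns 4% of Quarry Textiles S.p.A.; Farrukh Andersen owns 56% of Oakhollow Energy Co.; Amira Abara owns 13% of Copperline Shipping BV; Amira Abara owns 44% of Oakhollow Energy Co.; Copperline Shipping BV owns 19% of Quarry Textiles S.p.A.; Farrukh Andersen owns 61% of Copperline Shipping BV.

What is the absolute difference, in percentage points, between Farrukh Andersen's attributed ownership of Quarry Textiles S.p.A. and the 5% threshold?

By spousal attribution (R2), Farrukh Andersen is treated as also owning Amira Abara's interest in Copperline Shipping BV, giving 61% + 13% = 74%.
By spousal attribution (R2), Farrukh Andersen is treated as also owning Amira Abara's interest in Oakhollow Energy Co, giving 56% + 44% = 100%.
Chain via Copperline Shipping BV (R1): 74% × 19% = 14.06% of Quarry Textiles S.p.A.
Chain via Oakhollow Energy Co. (R1): 100% × 12% = 12% of Quarry Textiles S.p.A.
Direct interest in Quarry Textiles S.p.A: 4%.
Aggregating (R3): 14.06% + 12% + 4% = 30.06%.
30.06% exceeds the 5% threshold by 25.06 percentage points.

25.06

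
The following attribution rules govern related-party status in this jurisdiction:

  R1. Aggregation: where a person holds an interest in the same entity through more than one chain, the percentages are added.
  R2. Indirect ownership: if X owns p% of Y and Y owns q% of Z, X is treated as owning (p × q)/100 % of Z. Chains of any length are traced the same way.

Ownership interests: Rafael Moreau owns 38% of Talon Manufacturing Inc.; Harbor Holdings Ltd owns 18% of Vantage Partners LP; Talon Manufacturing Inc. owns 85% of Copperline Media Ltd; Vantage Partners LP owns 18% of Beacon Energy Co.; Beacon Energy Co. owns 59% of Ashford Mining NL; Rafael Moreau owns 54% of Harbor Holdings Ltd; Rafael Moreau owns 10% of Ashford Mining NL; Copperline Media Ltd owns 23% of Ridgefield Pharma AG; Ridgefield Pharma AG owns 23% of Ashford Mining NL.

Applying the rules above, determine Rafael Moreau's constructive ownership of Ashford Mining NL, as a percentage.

Chain via Harbor Holdings Ltd → Vantage Partners LP → Beacon Energy Co. (R2): 54% × 18% × 18% × 59% = 1.032264% of Ashford Mining NL.
Chain via Talon Manufacturing Inc. → Copperline Media Ltd → Ridgefield Pharma AG (R2): 38% × 85% × 23% × 23% = 1.70867% of Ashford Mining NL.
Direct interest in Ashford Mining NL: 10%.
Aggregating (R1): 1.032264% + 1.70867% + 10% = 12.740934%.

12.740934%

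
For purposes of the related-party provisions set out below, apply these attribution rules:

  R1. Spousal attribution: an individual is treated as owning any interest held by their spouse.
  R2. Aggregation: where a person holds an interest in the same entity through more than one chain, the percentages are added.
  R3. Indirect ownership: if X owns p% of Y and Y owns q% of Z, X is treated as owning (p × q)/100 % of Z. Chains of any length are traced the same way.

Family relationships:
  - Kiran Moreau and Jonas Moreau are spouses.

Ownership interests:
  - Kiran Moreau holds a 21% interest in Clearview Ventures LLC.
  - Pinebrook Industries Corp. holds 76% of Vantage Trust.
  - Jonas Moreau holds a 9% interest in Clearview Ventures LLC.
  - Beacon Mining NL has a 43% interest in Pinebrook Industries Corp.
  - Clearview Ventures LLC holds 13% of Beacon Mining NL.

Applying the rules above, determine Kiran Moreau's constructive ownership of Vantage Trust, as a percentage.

1.27452%

By spousal attribution (R1), Kiran Moreau is treated as also owning Jonas Moreau's interest in Clearview Ventures LLC, giving 21% + 9% = 30%.
Chain via Clearview Ventures LLC → Beacon Mining NL → Pinebrook Industries Corp. (R3): 30% × 13% × 43% × 76% = 1.27452% of Vantage Trust.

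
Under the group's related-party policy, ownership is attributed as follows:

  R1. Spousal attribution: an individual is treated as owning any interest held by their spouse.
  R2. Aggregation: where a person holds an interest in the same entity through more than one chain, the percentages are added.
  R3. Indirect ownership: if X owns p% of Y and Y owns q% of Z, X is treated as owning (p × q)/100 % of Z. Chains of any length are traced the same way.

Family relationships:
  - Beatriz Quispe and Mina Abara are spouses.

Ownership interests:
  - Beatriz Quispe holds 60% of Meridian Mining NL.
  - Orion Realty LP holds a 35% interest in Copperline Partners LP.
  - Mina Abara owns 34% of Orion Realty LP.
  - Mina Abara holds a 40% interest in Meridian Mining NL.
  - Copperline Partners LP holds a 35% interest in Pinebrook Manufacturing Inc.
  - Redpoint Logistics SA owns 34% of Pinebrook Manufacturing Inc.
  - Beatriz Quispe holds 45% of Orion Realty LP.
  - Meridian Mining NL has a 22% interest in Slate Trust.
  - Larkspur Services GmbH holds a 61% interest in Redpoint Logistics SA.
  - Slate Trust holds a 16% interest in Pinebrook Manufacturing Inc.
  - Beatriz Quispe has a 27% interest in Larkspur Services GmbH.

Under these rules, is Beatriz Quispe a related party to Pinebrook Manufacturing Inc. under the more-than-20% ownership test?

By spousal attribution (R1), Beatriz Quispe is treated as also owning Mina Abara's interest in Orion Realty LP, giving 45% + 34% = 79%.
By spousal attribution (R1), Beatriz Quispe is treated as also owning Mina Abara's interest in Meridian Mining NL, giving 60% + 40% = 100%.
Chain via Orion Realty LP → Copperline Partners LP (R3): 79% × 35% × 35% = 9.6775% of Pinebrook Manufacturing Inc.
Chain via Meridian Mining NL → Slate Trust (R3): 100% × 22% × 16% = 3.52% of Pinebrook Manufacturing Inc.
Chain via Larkspur Services GmbH → Redpoint Logistics SA (R3): 27% × 61% × 34% = 5.5998% of Pinebrook Manufacturing Inc.
Aggregating (R2): 9.6775% + 3.52% + 5.5998% = 18.7973%.
18.7973% does not exceed the 20% threshold, so Beatriz is not a related party to Pinebrook Manufacturing Inc.

No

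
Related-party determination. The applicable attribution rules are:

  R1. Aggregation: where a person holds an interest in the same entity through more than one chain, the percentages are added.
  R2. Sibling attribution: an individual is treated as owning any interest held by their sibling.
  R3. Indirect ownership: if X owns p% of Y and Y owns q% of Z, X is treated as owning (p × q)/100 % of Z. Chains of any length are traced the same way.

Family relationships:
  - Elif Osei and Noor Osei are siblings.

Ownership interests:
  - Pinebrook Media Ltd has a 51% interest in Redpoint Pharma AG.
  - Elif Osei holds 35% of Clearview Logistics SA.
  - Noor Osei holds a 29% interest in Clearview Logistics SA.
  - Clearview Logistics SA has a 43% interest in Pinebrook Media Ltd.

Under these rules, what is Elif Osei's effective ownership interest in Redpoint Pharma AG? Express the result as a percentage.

14.0352%

By sibling attribution (R2), Elif Osei is treated as also owning Noor Osei's interest in Clearview Logistics SA, giving 35% + 29% = 64%.
Chain via Clearview Logistics SA → Pinebrook Media Ltd (R3): 64% × 43% × 51% = 14.0352% of Redpoint Pharma AG.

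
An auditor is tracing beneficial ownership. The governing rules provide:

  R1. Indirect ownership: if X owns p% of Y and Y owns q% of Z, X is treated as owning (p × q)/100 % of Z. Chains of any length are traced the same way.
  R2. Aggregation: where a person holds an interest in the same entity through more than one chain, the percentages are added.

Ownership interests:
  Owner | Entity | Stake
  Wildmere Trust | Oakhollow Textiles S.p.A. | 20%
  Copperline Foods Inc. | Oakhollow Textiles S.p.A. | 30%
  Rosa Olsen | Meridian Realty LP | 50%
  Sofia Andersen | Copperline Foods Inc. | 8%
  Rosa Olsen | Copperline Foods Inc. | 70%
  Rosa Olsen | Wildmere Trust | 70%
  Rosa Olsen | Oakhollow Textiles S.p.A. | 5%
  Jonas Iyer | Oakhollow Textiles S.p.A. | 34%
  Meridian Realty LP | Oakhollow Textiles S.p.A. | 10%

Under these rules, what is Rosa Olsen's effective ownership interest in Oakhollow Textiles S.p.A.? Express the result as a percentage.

Chain via Copperline Foods Inc. (R1): 70% × 30% = 21% of Oakhollow Textiles S.p.A.
Chain via Wildmere Trust (R1): 70% × 20% = 14% of Oakhollow Textiles S.p.A.
Chain via Meridian Realty LP (R1): 50% × 10% = 5% of Oakhollow Textiles S.p.A.
Direct interest in Oakhollow Textiles S.p.A: 5%.
Aggregating (R2): 21% + 14% + 5% + 5% = 45%.

45%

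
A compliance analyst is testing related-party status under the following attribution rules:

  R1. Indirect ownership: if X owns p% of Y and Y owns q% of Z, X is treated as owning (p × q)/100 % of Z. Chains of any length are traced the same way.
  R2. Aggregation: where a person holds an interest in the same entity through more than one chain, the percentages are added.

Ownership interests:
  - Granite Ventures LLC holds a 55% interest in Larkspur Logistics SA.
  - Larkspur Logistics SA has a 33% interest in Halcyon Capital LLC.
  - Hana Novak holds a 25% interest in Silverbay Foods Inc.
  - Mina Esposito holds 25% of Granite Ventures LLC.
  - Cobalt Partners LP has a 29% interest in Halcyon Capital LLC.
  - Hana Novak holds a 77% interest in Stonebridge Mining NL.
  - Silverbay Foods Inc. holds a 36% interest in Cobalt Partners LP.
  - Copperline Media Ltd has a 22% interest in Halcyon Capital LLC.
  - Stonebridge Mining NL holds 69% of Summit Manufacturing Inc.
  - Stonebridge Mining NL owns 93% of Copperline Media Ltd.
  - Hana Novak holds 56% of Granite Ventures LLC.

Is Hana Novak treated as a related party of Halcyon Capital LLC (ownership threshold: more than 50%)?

No

Chain via Stonebridge Mining NL → Copperline Media Ltd (R1): 77% × 93% × 22% = 15.7542% of Halcyon Capital LLC.
Chain via Granite Ventures LLC → Larkspur Logistics SA (R1): 56% × 55% × 33% = 10.164% of Halcyon Capital LLC.
Chain via Silverbay Foods Inc. → Cobalt Partners LP (R1): 25% × 36% × 29% = 2.61% of Halcyon Capital LLC.
Aggregating (R2): 15.7542% + 10.164% + 2.61% = 28.5282%.
28.5282% does not exceed the 50% threshold, so Hana is not a related party to Halcyon Capital LLC.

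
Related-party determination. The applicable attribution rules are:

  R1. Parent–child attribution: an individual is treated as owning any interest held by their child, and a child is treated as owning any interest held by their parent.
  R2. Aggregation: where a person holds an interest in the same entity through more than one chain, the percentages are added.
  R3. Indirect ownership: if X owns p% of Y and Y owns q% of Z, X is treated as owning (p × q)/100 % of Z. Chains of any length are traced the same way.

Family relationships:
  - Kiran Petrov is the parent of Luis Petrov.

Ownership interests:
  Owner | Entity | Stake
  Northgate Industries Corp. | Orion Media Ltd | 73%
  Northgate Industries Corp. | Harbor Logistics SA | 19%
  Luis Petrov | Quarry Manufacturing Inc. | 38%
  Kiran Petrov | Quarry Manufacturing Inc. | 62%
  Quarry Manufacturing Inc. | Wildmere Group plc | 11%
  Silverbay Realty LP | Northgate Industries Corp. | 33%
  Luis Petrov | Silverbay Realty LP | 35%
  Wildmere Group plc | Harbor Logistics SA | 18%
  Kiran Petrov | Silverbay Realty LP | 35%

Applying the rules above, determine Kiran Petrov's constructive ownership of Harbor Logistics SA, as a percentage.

6.369%

By parent–child attribution (R1), Kiran Petrov is treated as also owning Luis Petrov's interest in Quarry Manufacturing Inc, giving 62% + 38% = 100%.
By parent–child attribution (R1), Kiran Petrov is treated as also owning Luis Petrov's interest in Silverbay Realty LP, giving 35% + 35% = 70%.
Chain via Quarry Manufacturing Inc. → Wildmere Group plc (R3): 100% × 11% × 18% = 1.98% of Harbor Logistics SA.
Chain via Silverbay Realty LP → Northgate Industries Corp. (R3): 70% × 33% × 19% = 4.389% of Harbor Logistics SA.
Aggregating (R2): 1.98% + 4.389% = 6.369%.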